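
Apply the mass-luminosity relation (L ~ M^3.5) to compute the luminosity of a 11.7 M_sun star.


L/L_sun = (M/M_sun)^3.5 = 11.7^3.5 = 5478.3593

5478.3593 L_sun


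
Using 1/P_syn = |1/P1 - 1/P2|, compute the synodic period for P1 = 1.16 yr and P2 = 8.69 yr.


1/P_syn = |1/P1 - 1/P2| = |1/1.16 - 1/8.69| => P_syn = 1.3387

1.3387 years


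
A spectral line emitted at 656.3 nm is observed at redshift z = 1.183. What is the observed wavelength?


lam_obs = lam_emit * (1 + z) = 656.3 * (1 + 1.183) = 1432.7029

1432.7029 nm


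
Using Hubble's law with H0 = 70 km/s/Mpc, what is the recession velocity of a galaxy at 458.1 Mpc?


v = H0 * d = 70 * 458.1 = 32067.0

32067.0 km/s


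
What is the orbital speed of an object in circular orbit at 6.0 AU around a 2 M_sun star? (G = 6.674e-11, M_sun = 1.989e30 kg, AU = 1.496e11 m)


v = sqrt(GM/r) = sqrt(6.674e-11 * 3.978e+30 / 8.976e+11) = 17198.2425

17198.2425 m/s


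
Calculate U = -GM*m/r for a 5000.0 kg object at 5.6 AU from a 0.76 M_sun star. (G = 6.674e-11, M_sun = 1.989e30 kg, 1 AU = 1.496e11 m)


M = 0.76 * 1.989e30 kg = 1.51164e+30 kg; r = 5.6 AU * 1.496e11 m/AU = 8.3776e+11 m. U = -GM*m/r = -(6.674e-11 * 1.51164e+30 * 5000.0) / 8.3776e+11 = -6.021e+11

-6.021e+11 J


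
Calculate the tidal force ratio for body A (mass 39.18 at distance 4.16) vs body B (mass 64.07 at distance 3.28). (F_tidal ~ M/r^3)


Ratio = (M1/r1^3) / (M2/r2^3) = (39.18/4.16^3) / (64.07/3.28^3) = 0.2997

0.2997


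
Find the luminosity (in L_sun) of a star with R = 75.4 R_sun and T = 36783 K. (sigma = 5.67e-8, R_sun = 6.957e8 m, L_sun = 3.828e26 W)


R = 75.4 * 6.957e8 m = 5.245578e+10 m. L = 4*pi*R^2*sigma*T^4 = 4*pi*(5.245578e+10)^2 * 5.67e-8 * 36783^4 = 3.588956628e+33 W. L/L_sun = 3.588956628e+33 / 3.828e26 = 9.376e+06

9.376e+06 L_sun


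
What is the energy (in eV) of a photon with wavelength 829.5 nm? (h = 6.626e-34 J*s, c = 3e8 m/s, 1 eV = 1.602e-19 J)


E = hc/lambda = 6.626e-34 * 3e8 / 8.295e-07 = 2.396e-19 J = 1.4959 eV

1.4959 eV


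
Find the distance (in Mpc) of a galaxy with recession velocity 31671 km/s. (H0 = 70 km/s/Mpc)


d = v / H0 = 31671 / 70 = 452.4429

452.4429 Mpc


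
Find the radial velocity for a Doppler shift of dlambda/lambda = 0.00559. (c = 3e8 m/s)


v = (dlambda/lambda) * c = 0.00559 * 3e8 = 1.677e+06

1.677e+06 m/s


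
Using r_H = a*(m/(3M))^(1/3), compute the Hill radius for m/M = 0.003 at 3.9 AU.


r_H = a * (m/3M)^(1/3) = 3.9 * (0.003/3)^(1/3) = 0.39

0.39 AU


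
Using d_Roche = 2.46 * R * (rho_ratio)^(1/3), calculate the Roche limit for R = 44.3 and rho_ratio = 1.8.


d_Roche = 2.46 * 44.3 * 1.8^(1/3) = 132.5652

132.5652


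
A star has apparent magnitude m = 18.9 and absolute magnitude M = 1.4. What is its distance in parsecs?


d = 10^((m - M + 5)/5) = 10^((18.9 - 1.4 + 5)/5) = 31622.7766

31622.7766 pc


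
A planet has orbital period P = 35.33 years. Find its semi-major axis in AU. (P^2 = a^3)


a = P^(2/3) = 35.33^(2/3) = 10.767

10.767 AU


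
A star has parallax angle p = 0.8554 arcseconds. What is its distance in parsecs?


d = 1/p = 1/0.8554 = 1.169

1.169 pc


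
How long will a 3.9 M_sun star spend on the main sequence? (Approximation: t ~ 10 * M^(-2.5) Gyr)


t = 10 * M^(-2.5) = 10 * 3.9^(-2.5) = 0.3329

0.3329 Gyr


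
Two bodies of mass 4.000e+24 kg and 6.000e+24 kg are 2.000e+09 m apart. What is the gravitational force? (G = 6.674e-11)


F = G*m1*m2/r^2 = 6.674e-11 * 4.000e+24 * 6.000e+24 / (2.000e+09)^2 = 6.674e-11 * 2.400e+49 / 4.000e+18 = 4.004e+20

4.004e+20 N


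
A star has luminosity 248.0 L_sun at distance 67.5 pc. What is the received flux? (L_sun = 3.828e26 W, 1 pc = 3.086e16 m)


F = L / (4*pi*d^2) = 9.493e+28 / (4*pi*(2.083e+18)^2) = 1.741e-09

1.741e-09 W/m^2


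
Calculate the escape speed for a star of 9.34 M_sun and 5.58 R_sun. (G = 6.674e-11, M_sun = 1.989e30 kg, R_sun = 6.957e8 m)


M = 9.34 * 1.989e30 kg = 1.857726e+31 kg; R = 5.58 * 6.957e8 m = 3.882006e+09 m. v_esc = sqrt(2GM/R) = sqrt(2 * 6.674e-11 * 1.857726e+31 / 3.882006e+09) = 799228.2522

799228.2522 m/s


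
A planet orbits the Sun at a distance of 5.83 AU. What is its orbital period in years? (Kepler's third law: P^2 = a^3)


P = a^(3/2) = 5.83^1.5 = 14.0768

14.0768 years


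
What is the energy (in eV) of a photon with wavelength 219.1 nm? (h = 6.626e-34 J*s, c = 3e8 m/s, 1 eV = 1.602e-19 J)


E = hc/lambda = 6.626e-34 * 3e8 / 2.191e-07 = 9.073e-19 J = 5.6633 eV

5.6633 eV


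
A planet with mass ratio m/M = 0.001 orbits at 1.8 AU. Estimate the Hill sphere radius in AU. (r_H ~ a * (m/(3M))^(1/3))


r_H = a * (m/3M)^(1/3) = 1.8 * (0.001/3)^(1/3) = 0.1248

0.1248 AU


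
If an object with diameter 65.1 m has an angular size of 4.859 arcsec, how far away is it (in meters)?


D = size / theta_rad, theta_rad = 4.859 * pi/(180*3600) = 2.356e-05, D = 2.763e+06

2.763e+06 m


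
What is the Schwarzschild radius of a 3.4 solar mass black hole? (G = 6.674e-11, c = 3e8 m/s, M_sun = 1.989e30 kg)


M = 3.4 * 1.989e30 kg = 6.7626e+30 kg. rs = 2GM/c^2 = 2 * 6.674e-11 * 6.7626e+30 / (3e8)^2 = 10029.6872

10029.6872 m


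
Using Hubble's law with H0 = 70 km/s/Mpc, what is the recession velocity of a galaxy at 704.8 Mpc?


v = H0 * d = 70 * 704.8 = 49336.0

49336.0 km/s


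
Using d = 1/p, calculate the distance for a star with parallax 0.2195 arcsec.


d = 1/p = 1/0.2195 = 4.5558

4.5558 pc


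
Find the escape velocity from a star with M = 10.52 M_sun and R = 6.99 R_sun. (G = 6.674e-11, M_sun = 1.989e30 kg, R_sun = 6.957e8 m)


M = 10.52 * 1.989e30 kg = 2.092428e+31 kg; R = 6.99 * 6.957e8 m = 4.862943e+09 m. v_esc = sqrt(2GM/R) = sqrt(2 * 6.674e-11 * 2.092428e+31 / 4.862943e+09) = 757850.9004

757850.9004 m/s


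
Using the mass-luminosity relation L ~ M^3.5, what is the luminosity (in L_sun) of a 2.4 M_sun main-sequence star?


L/L_sun = (M/M_sun)^3.5 = 2.4^3.5 = 21.416

21.416 L_sun


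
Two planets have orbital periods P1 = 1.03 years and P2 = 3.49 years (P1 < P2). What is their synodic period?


1/P_syn = |1/P1 - 1/P2| = |1/1.03 - 1/3.49| => P_syn = 1.4613

1.4613 years


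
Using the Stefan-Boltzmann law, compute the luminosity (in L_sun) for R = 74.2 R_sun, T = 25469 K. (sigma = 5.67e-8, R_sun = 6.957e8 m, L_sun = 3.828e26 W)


R = 74.2 * 6.957e8 m = 5.162094e+10 m. L = 4*pi*R^2*sigma*T^4 = 4*pi*(5.162094e+10)^2 * 5.67e-8 * 25469^4 = 7.988998026e+32 W. L/L_sun = 7.988998026e+32 / 3.828e26 = 2.087e+06

2.087e+06 L_sun


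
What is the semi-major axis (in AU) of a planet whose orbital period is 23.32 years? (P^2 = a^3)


a = P^(2/3) = 23.32^(2/3) = 8.1624

8.1624 AU


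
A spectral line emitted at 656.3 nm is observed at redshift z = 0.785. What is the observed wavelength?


lam_obs = lam_emit * (1 + z) = 656.3 * (1 + 0.785) = 1171.4955

1171.4955 nm


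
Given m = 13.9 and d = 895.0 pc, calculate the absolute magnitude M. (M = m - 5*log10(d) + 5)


M = m - 5*log10(d) + 5 = 13.9 - 5*log10(895.0) + 5 = 4.1409

4.1409


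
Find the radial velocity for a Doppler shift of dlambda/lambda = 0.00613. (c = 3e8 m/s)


v = (dlambda/lambda) * c = 0.00613 * 3e8 = 1.839e+06

1.839e+06 m/s


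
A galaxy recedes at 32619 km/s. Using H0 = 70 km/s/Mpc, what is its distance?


d = v / H0 = 32619 / 70 = 465.9857

465.9857 Mpc


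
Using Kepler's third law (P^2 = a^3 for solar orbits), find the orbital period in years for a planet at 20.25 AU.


P = a^(3/2) = 20.25^1.5 = 91.125

91.125 years


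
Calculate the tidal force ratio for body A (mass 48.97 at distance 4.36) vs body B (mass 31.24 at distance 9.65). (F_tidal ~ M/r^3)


Ratio = (M1/r1^3) / (M2/r2^3) = (48.97/4.36^3) / (31.24/9.65^3) = 16.9958

16.9958


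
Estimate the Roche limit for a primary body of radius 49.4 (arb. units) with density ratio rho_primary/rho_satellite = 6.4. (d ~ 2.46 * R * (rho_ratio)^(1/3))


d_Roche = 2.46 * 49.4 * 6.4^(1/3) = 225.6258

225.6258


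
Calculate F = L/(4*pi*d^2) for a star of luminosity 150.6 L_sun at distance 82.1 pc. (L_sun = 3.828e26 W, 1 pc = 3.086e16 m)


F = L / (4*pi*d^2) = 5.765e+28 / (4*pi*(2.534e+18)^2) = 7.147e-10

7.147e-10 W/m^2


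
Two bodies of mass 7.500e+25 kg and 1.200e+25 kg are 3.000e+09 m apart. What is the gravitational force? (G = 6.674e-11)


F = G*m1*m2/r^2 = 6.674e-11 * 7.500e+25 * 1.200e+25 / (3.000e+09)^2 = 6.674e-11 * 9.000e+50 / 9.000e+18 = 6.674e+21

6.674e+21 N


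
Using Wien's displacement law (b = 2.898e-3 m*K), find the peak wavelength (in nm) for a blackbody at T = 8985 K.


lam_max = b / T = 2.898e-3 / 8985 = 3.225e-07 m = 322.5376 nm

322.5376 nm


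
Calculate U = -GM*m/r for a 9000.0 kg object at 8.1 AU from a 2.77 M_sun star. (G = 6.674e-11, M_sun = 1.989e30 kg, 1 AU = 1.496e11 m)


M = 2.77 * 1.989e30 kg = 5.50953e+30 kg; r = 8.1 AU * 1.496e11 m/AU = 1.21176e+12 m. U = -GM*m/r = -(6.674e-11 * 5.50953e+30 * 9000.0) / 1.21176e+12 = -2.731e+12

-2.731e+12 J


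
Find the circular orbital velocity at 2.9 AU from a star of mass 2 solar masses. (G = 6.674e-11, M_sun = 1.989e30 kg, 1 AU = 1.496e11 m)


v = sqrt(GM/r) = sqrt(6.674e-11 * 3.978e+30 / 4.338e+11) = 24737.7784

24737.7784 m/s


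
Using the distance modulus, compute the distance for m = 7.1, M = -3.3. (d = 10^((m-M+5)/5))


d = 10^((m - M + 5)/5) = 10^((7.1 - -3.3 + 5)/5) = 1202.2644

1202.2644 pc


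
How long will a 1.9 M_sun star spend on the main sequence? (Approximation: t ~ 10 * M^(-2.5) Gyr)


t = 10 * M^(-2.5) = 10 * 1.9^(-2.5) = 2.0096

2.0096 Gyr


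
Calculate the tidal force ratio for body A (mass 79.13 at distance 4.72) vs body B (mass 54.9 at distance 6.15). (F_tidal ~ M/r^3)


Ratio = (M1/r1^3) / (M2/r2^3) = (79.13/4.72^3) / (54.9/6.15^3) = 3.1884

3.1884


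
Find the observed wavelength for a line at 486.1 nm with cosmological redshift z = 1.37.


lam_obs = lam_emit * (1 + z) = 486.1 * (1 + 1.37) = 1152.057

1152.057 nm


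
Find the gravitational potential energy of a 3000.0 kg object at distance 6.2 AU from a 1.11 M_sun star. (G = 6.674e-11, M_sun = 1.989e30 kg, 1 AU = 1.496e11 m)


M = 1.11 * 1.989e30 kg = 2.20779e+30 kg; r = 6.2 AU * 1.496e11 m/AU = 9.2752e+11 m. U = -GM*m/r = -(6.674e-11 * 2.20779e+30 * 3000.0) / 9.2752e+11 = -4.766e+11

-4.766e+11 J


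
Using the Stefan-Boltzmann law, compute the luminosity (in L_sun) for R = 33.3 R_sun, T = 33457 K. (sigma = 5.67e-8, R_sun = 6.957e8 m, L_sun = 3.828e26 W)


R = 33.3 * 6.957e8 m = 2.316681e+10 m. L = 4*pi*R^2*sigma*T^4 = 4*pi*(2.316681e+10)^2 * 5.67e-8 * 33457^4 = 4.791520847e+32 W. L/L_sun = 4.791520847e+32 / 3.828e26 = 1.252e+06

1.252e+06 L_sun


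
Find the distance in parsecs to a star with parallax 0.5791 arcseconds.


d = 1/p = 1/0.5791 = 1.7268

1.7268 pc


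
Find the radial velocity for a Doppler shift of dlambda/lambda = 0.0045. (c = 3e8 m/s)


v = (dlambda/lambda) * c = 0.0045 * 3e8 = 1.350e+06

1.350e+06 m/s


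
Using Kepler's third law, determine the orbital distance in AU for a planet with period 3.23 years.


a = P^(2/3) = 3.23^(2/3) = 2.1851

2.1851 AU


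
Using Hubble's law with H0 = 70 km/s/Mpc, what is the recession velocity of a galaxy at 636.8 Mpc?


v = H0 * d = 70 * 636.8 = 44576.0

44576.0 km/s


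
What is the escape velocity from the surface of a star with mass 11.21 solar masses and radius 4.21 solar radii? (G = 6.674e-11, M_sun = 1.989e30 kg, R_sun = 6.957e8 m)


M = 11.21 * 1.989e30 kg = 2.229669e+31 kg; R = 4.21 * 6.957e8 m = 2.928897e+09 m. v_esc = sqrt(2GM/R) = sqrt(2 * 6.674e-11 * 2.229669e+31 / 2.928897e+09) = 1.008e+06

1.008e+06 m/s


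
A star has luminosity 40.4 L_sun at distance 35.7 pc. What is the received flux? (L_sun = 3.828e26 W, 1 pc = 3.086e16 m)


F = L / (4*pi*d^2) = 1.547e+28 / (4*pi*(1.102e+18)^2) = 1.014e-09

1.014e-09 W/m^2


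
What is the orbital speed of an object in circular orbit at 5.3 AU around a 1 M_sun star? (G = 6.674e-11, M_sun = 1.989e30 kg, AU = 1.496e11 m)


v = sqrt(GM/r) = sqrt(6.674e-11 * 1.989e+30 / 7.929e+11) = 12939.1802

12939.1802 m/s


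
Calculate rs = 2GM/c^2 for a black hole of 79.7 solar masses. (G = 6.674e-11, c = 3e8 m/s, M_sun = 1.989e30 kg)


M = 79.7 * 1.989e30 kg = 1.585233e+32 kg. rs = 2GM/c^2 = 2 * 6.674e-11 * 1.585233e+32 / (3e8)^2 = 235107.6676

235107.6676 m


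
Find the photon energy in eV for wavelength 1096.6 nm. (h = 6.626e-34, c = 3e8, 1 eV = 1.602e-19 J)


E = hc/lambda = 6.626e-34 * 3e8 / 1.097e-06 = 1.813e-19 J = 1.1315 eV

1.1315 eV


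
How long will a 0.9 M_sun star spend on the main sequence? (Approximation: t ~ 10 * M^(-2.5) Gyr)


t = 10 * M^(-2.5) = 10 * 0.9^(-2.5) = 13.0135

13.0135 Gyr


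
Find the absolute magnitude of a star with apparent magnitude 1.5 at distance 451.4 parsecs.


M = m - 5*log10(d) + 5 = 1.5 - 5*log10(451.4) + 5 = -6.7728

-6.7728


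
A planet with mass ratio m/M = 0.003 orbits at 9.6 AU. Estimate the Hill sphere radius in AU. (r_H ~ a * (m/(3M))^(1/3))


r_H = a * (m/3M)^(1/3) = 9.6 * (0.003/3)^(1/3) = 0.96

0.96 AU


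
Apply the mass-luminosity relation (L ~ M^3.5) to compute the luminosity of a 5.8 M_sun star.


L/L_sun = (M/M_sun)^3.5 = 5.8^3.5 = 469.8919

469.8919 L_sun


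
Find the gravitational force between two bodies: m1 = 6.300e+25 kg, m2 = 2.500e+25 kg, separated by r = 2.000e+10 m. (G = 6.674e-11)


F = G*m1*m2/r^2 = 6.674e-11 * 6.300e+25 * 2.500e+25 / (2.000e+10)^2 = 6.674e-11 * 1.575e+51 / 4.000e+20 = 2.628e+20

2.628e+20 N


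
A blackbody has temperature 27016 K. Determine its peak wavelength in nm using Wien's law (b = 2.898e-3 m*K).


lam_max = b / T = 2.898e-3 / 27016 = 1.073e-07 m = 107.2698 nm

107.2698 nm


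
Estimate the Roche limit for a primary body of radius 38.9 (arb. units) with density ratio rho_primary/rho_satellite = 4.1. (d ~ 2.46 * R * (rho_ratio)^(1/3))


d_Roche = 2.46 * 38.9 * 4.1^(1/3) = 153.1602

153.1602


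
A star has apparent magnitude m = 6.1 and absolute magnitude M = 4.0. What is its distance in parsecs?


d = 10^((m - M + 5)/5) = 10^((6.1 - 4.0 + 5)/5) = 26.3027

26.3027 pc


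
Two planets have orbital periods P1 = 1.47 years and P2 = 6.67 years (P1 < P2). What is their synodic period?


1/P_syn = |1/P1 - 1/P2| = |1/1.47 - 1/6.67| => P_syn = 1.8856

1.8856 years


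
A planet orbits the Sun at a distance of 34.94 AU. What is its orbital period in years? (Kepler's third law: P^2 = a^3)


P = a^(3/2) = 34.94^1.5 = 206.5306

206.5306 years


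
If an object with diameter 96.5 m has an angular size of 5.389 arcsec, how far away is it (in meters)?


D = size / theta_rad, theta_rad = 5.389 * pi/(180*3600) = 2.613e-05, D = 3.694e+06

3.694e+06 m


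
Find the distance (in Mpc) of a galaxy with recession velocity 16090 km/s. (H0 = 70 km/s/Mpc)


d = v / H0 = 16090 / 70 = 229.8571

229.8571 Mpc


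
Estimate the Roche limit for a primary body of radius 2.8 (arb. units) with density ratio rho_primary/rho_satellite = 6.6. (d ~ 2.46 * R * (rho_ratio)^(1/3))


d_Roche = 2.46 * 2.8 * 6.6^(1/3) = 12.9204

12.9204


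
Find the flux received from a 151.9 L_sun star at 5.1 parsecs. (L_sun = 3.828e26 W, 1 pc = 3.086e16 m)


F = L / (4*pi*d^2) = 5.815e+28 / (4*pi*(1.574e+17)^2) = 1.868e-07

1.868e-07 W/m^2


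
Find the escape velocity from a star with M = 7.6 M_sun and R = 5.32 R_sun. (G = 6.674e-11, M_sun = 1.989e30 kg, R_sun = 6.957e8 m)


M = 7.6 * 1.989e30 kg = 1.51164e+31 kg; R = 5.32 * 6.957e8 m = 3.701124e+09 m. v_esc = sqrt(2GM/R) = sqrt(2 * 6.674e-11 * 1.51164e+31 / 3.701124e+09) = 738355.4228

738355.4228 m/s


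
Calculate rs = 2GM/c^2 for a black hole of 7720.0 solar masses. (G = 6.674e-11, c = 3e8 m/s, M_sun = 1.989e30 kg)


M = 7720.0 * 1.989e30 kg = 1.535508e+34 kg. rs = 2GM/c^2 = 2 * 6.674e-11 * 1.535508e+34 / (3e8)^2 = 2.277e+07

2.277e+07 m


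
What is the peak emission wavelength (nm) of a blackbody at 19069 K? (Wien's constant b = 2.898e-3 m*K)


lam_max = b / T = 2.898e-3 / 19069 = 1.520e-07 m = 151.9744 nm

151.9744 nm


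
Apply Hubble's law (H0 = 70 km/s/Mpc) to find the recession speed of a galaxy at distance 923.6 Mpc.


v = H0 * d = 70 * 923.6 = 64652.0

64652.0 km/s


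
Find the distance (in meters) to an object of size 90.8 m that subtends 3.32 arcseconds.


D = size / theta_rad, theta_rad = 3.32 * pi/(180*3600) = 1.610e-05, D = 5.641e+06

5.641e+06 m


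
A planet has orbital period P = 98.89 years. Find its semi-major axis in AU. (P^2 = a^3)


a = P^(2/3) = 98.89^(2/3) = 21.3846

21.3846 AU


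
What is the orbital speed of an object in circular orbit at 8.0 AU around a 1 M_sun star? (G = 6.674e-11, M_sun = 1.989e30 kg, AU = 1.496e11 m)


v = sqrt(GM/r) = sqrt(6.674e-11 * 1.989e+30 / 1.197e+12) = 10531.7297

10531.7297 m/s


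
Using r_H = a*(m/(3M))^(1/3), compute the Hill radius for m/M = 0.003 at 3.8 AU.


r_H = a * (m/3M)^(1/3) = 3.8 * (0.003/3)^(1/3) = 0.38

0.38 AU


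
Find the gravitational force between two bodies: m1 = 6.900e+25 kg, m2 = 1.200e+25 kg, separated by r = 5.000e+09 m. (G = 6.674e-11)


F = G*m1*m2/r^2 = 6.674e-11 * 6.900e+25 * 1.200e+25 / (5.000e+09)^2 = 6.674e-11 * 8.280e+50 / 2.500e+19 = 2.210e+21

2.210e+21 N


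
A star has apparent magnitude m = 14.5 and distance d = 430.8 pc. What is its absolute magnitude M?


M = m - 5*log10(d) + 5 = 14.5 - 5*log10(430.8) + 5 = 6.3286

6.3286


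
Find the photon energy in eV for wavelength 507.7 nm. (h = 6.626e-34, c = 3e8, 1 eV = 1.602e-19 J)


E = hc/lambda = 6.626e-34 * 3e8 / 5.077e-07 = 3.915e-19 J = 2.444 eV

2.444 eV


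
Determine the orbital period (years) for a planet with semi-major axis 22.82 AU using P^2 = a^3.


P = a^(3/2) = 22.82^1.5 = 109.0118

109.0118 years


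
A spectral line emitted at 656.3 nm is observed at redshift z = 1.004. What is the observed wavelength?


lam_obs = lam_emit * (1 + z) = 656.3 * (1 + 1.004) = 1315.2252

1315.2252 nm


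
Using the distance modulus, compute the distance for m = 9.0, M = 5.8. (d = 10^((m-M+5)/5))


d = 10^((m - M + 5)/5) = 10^((9.0 - 5.8 + 5)/5) = 43.6516

43.6516 pc


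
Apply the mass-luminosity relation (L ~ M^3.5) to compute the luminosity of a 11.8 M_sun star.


L/L_sun = (M/M_sun)^3.5 = 11.8^3.5 = 5644.0003

5644.0003 L_sun


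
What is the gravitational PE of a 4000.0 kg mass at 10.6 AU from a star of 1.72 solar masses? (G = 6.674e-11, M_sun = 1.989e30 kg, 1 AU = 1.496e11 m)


M = 1.72 * 1.989e30 kg = 3.42108e+30 kg; r = 10.6 AU * 1.496e11 m/AU = 1.58576e+12 m. U = -GM*m/r = -(6.674e-11 * 3.42108e+30 * 4000.0) / 1.58576e+12 = -5.759e+11

-5.759e+11 J


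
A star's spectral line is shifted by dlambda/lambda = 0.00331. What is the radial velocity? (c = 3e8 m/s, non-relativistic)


v = (dlambda/lambda) * c = 0.00331 * 3e8 = 993000.0

993000.0 m/s


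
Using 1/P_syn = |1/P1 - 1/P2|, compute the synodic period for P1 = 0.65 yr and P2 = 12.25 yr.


1/P_syn = |1/P1 - 1/P2| = |1/0.65 - 1/12.25| => P_syn = 0.6864

0.6864 years


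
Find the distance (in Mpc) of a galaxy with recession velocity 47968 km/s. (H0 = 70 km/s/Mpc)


d = v / H0 = 47968 / 70 = 685.2571

685.2571 Mpc


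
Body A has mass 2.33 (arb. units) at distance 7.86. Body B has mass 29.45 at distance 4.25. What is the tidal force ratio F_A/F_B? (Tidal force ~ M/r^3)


Ratio = (M1/r1^3) / (M2/r2^3) = (2.33/7.86^3) / (29.45/4.25^3) = 0.0125

0.0125


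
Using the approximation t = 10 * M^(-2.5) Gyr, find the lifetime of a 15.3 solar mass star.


t = 10 * M^(-2.5) = 10 * 15.3^(-2.5) = 0.0109

0.0109 Gyr


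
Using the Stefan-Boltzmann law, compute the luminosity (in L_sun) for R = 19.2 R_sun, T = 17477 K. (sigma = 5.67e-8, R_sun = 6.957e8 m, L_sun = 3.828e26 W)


R = 19.2 * 6.957e8 m = 1.335744e+10 m. L = 4*pi*R^2*sigma*T^4 = 4*pi*(1.335744e+10)^2 * 5.67e-8 * 17477^4 = 1.186060744e+31 W. L/L_sun = 1.186060744e+31 / 3.828e26 = 30983.823

30983.823 L_sun


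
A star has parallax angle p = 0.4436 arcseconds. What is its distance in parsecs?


d = 1/p = 1/0.4436 = 2.2543

2.2543 pc


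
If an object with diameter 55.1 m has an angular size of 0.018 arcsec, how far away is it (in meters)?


D = size / theta_rad, theta_rad = 0.018 * pi/(180*3600) = 8.727e-08, D = 6.314e+08

6.314e+08 m


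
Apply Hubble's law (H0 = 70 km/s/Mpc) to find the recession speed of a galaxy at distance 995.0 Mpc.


v = H0 * d = 70 * 995.0 = 69650.0

69650.0 km/s


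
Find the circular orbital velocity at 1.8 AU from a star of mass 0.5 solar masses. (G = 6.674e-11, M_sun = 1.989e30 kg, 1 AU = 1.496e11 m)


v = sqrt(GM/r) = sqrt(6.674e-11 * 9.945e+29 / 2.693e+11) = 15699.7756

15699.7756 m/s


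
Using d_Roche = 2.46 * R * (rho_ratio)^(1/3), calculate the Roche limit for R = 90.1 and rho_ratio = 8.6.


d_Roche = 2.46 * 90.1 * 8.6^(1/3) = 454.1082

454.1082


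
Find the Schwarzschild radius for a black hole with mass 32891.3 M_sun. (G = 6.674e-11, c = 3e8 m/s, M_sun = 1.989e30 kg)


M = 32891.3 * 1.989e30 kg = 6.54207957e+34 kg. rs = 2GM/c^2 = 2 * 6.674e-11 * 6.54207957e+34 / (3e8)^2 = 9.703e+07

9.703e+07 m


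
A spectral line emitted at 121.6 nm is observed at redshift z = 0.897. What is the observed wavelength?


lam_obs = lam_emit * (1 + z) = 121.6 * (1 + 0.897) = 230.6752

230.6752 nm


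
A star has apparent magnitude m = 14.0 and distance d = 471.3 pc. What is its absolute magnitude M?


M = m - 5*log10(d) + 5 = 14.0 - 5*log10(471.3) + 5 = 5.6335

5.6335


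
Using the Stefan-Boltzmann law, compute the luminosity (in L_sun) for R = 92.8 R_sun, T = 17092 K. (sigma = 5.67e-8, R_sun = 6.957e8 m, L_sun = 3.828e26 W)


R = 92.8 * 6.957e8 m = 6.456096e+10 m. L = 4*pi*R^2*sigma*T^4 = 4*pi*(6.456096e+10)^2 * 5.67e-8 * 17092^4 = 2.53457075e+32 W. L/L_sun = 2.53457075e+32 / 3.828e26 = 662113.5711

662113.5711 L_sun


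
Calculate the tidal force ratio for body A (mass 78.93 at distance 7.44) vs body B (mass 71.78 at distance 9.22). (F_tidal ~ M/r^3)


Ratio = (M1/r1^3) / (M2/r2^3) = (78.93/7.44^3) / (71.78/9.22^3) = 2.0927

2.0927


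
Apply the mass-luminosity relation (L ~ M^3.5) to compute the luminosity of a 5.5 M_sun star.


L/L_sun = (M/M_sun)^3.5 = 5.5^3.5 = 390.184

390.184 L_sun


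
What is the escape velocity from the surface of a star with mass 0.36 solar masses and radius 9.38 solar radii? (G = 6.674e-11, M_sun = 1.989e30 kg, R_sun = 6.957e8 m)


M = 0.36 * 1.989e30 kg = 7.1604e+29 kg; R = 9.38 * 6.957e8 m = 6.525666e+09 m. v_esc = sqrt(2GM/R) = sqrt(2 * 6.674e-11 * 7.1604e+29 / 6.525666e+09) = 121021.9984

121021.9984 m/s


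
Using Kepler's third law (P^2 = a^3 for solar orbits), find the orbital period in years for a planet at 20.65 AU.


P = a^(3/2) = 20.65^1.5 = 93.8383

93.8383 years


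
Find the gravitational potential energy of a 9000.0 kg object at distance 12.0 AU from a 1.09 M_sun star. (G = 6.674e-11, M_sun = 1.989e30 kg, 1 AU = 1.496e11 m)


M = 1.09 * 1.989e30 kg = 2.16801e+30 kg; r = 12.0 AU * 1.496e11 m/AU = 1.7952e+12 m. U = -GM*m/r = -(6.674e-11 * 2.16801e+30 * 9000.0) / 1.7952e+12 = -7.254e+11

-7.254e+11 J


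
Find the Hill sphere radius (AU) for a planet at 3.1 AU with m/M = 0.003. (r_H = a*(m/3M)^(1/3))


r_H = a * (m/3M)^(1/3) = 3.1 * (0.003/3)^(1/3) = 0.31

0.31 AU


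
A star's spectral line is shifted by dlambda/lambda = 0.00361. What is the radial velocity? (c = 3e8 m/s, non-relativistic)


v = (dlambda/lambda) * c = 0.00361 * 3e8 = 1.083e+06

1.083e+06 m/s


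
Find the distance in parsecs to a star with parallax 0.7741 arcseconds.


d = 1/p = 1/0.7741 = 1.2918

1.2918 pc


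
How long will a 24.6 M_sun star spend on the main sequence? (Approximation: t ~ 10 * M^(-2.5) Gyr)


t = 10 * M^(-2.5) = 10 * 24.6^(-2.5) = 0.0033

0.0033 Gyr


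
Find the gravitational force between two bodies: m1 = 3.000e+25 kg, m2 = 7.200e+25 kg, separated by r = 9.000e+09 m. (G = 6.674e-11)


F = G*m1*m2/r^2 = 6.674e-11 * 3.000e+25 * 7.200e+25 / (9.000e+09)^2 = 6.674e-11 * 2.160e+51 / 8.100e+19 = 1.780e+21

1.780e+21 N


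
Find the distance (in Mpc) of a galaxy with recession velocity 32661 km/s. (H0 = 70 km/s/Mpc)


d = v / H0 = 32661 / 70 = 466.5857

466.5857 Mpc


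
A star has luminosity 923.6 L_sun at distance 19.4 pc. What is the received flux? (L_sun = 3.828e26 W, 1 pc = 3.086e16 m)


F = L / (4*pi*d^2) = 3.536e+29 / (4*pi*(5.987e+17)^2) = 7.850e-08

7.850e-08 W/m^2


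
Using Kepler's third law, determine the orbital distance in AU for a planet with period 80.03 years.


a = P^(2/3) = 80.03^(2/3) = 18.571

18.571 AU


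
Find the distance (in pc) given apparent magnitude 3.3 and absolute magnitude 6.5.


d = 10^((m - M + 5)/5) = 10^((3.3 - 6.5 + 5)/5) = 2.2909

2.2909 pc


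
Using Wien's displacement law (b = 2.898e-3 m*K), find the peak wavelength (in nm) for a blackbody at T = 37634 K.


lam_max = b / T = 2.898e-3 / 37634 = 7.700e-08 m = 77.0048 nm

77.0048 nm


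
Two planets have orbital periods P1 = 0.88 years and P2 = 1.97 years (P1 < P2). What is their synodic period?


1/P_syn = |1/P1 - 1/P2| = |1/0.88 - 1/1.97| => P_syn = 1.5905

1.5905 years


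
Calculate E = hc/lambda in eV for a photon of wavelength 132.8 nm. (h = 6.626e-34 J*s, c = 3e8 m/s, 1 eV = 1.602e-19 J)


E = hc/lambda = 6.626e-34 * 3e8 / 1.328e-07 = 1.497e-18 J = 9.3436 eV

9.3436 eV


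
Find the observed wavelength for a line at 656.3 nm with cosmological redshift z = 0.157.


lam_obs = lam_emit * (1 + z) = 656.3 * (1 + 0.157) = 759.3391

759.3391 nm


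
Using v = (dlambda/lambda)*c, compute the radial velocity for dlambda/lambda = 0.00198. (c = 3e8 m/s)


v = (dlambda/lambda) * c = 0.00198 * 3e8 = 594000.0

594000.0 m/s


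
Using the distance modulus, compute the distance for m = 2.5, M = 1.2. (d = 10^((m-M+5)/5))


d = 10^((m - M + 5)/5) = 10^((2.5 - 1.2 + 5)/5) = 18.197

18.197 pc


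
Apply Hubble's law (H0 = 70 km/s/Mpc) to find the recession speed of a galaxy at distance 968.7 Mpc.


v = H0 * d = 70 * 968.7 = 67809.0

67809.0 km/s


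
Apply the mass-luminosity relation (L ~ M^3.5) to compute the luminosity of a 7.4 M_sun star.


L/L_sun = (M/M_sun)^3.5 = 7.4^3.5 = 1102.3285

1102.3285 L_sun


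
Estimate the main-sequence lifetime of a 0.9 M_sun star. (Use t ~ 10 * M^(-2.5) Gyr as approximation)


t = 10 * M^(-2.5) = 10 * 0.9^(-2.5) = 13.0135

13.0135 Gyr


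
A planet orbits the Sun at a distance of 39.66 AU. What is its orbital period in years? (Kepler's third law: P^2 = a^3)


P = a^(3/2) = 39.66^1.5 = 249.7636

249.7636 years


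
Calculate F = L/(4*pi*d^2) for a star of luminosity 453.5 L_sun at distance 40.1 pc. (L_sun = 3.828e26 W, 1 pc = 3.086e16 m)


F = L / (4*pi*d^2) = 1.736e+29 / (4*pi*(1.237e+18)^2) = 9.021e-09

9.021e-09 W/m^2


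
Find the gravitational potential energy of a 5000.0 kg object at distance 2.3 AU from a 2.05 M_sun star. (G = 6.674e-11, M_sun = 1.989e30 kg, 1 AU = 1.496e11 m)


M = 2.05 * 1.989e30 kg = 4.07745e+30 kg; r = 2.3 AU * 1.496e11 m/AU = 3.4408e+11 m. U = -GM*m/r = -(6.674e-11 * 4.07745e+30 * 5000.0) / 3.4408e+11 = -3.954e+12

-3.954e+12 J


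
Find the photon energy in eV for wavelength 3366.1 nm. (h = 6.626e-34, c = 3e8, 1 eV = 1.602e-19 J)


E = hc/lambda = 6.626e-34 * 3e8 / 3.366e-06 = 5.905e-20 J = 0.3686 eV

0.3686 eV


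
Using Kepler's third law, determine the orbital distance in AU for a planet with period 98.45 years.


a = P^(2/3) = 98.45^(2/3) = 21.3211

21.3211 AU


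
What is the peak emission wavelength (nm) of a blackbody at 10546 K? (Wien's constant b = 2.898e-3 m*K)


lam_max = b / T = 2.898e-3 / 10546 = 2.748e-07 m = 274.7961 nm

274.7961 nm


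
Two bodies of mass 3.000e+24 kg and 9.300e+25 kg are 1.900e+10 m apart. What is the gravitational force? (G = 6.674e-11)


F = G*m1*m2/r^2 = 6.674e-11 * 3.000e+24 * 9.300e+25 / (1.900e+10)^2 = 6.674e-11 * 2.790e+50 / 3.610e+20 = 5.158e+19

5.158e+19 N


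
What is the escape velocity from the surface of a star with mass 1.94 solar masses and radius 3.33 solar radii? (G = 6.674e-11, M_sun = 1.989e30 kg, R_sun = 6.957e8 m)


M = 1.94 * 1.989e30 kg = 3.85866e+30 kg; R = 3.33 * 6.957e8 m = 2.316681e+09 m. v_esc = sqrt(2GM/R) = sqrt(2 * 6.674e-11 * 3.85866e+30 / 2.316681e+09) = 471512.5288

471512.5288 m/s


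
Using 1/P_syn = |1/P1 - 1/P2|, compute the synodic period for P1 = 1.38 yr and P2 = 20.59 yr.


1/P_syn = |1/P1 - 1/P2| = |1/1.38 - 1/20.59| => P_syn = 1.4791

1.4791 years


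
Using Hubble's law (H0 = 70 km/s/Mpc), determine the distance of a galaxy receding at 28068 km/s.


d = v / H0 = 28068 / 70 = 400.9714

400.9714 Mpc


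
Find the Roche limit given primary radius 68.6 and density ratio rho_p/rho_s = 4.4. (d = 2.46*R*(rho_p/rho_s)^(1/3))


d_Roche = 2.46 * 68.6 * 4.4^(1/3) = 276.5308

276.5308


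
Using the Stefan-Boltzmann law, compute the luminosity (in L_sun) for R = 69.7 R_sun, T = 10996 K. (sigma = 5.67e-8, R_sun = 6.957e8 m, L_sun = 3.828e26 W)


R = 69.7 * 6.957e8 m = 4.849029e+10 m. L = 4*pi*R^2*sigma*T^4 = 4*pi*(4.849029e+10)^2 * 5.67e-8 * 10996^4 = 2.449296774e+31 W. L/L_sun = 2.449296774e+31 / 3.828e26 = 63983.7193

63983.7193 L_sun


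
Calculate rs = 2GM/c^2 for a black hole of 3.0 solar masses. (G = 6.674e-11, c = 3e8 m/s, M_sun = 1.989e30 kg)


M = 3.0 * 1.989e30 kg = 5.967e+30 kg. rs = 2GM/c^2 = 2 * 6.674e-11 * 5.967e+30 / (3e8)^2 = 8849.724

8849.724 m


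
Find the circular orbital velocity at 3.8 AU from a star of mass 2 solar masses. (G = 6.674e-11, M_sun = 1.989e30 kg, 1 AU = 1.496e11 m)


v = sqrt(GM/r) = sqrt(6.674e-11 * 3.978e+30 / 5.685e+11) = 21610.6533

21610.6533 m/s


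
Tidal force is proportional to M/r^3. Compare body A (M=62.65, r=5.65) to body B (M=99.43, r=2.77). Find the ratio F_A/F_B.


Ratio = (M1/r1^3) / (M2/r2^3) = (62.65/5.65^3) / (99.43/2.77^3) = 0.0743

0.0743


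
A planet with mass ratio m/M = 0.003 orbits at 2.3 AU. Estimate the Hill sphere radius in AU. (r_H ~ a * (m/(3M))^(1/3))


r_H = a * (m/3M)^(1/3) = 2.3 * (0.003/3)^(1/3) = 0.23

0.23 AU


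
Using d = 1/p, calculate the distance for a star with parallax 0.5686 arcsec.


d = 1/p = 1/0.5686 = 1.7587

1.7587 pc


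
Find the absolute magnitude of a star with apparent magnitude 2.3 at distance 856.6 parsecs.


M = m - 5*log10(d) + 5 = 2.3 - 5*log10(856.6) + 5 = -7.3639

-7.3639


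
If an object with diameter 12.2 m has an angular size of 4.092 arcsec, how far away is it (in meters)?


D = size / theta_rad, theta_rad = 4.092 * pi/(180*3600) = 1.984e-05, D = 614963.4986

614963.4986 m


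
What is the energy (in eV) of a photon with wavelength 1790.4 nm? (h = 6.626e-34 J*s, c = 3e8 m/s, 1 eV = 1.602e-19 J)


E = hc/lambda = 6.626e-34 * 3e8 / 1.790e-06 = 1.110e-19 J = 0.693 eV

0.693 eV


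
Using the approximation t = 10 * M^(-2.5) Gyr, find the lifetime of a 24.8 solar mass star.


t = 10 * M^(-2.5) = 10 * 24.8^(-2.5) = 0.0033

0.0033 Gyr


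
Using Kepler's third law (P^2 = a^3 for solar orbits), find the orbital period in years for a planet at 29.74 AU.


P = a^(3/2) = 29.74^1.5 = 162.1853

162.1853 years


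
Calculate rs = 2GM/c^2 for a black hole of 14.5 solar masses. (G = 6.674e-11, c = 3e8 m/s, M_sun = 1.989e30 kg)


M = 14.5 * 1.989e30 kg = 2.88405e+31 kg. rs = 2GM/c^2 = 2 * 6.674e-11 * 2.88405e+31 / (3e8)^2 = 42773.666

42773.666 m


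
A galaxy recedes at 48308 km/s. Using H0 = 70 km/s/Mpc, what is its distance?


d = v / H0 = 48308 / 70 = 690.1143

690.1143 Mpc


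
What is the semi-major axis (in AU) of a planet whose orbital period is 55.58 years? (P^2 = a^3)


a = P^(2/3) = 55.58^(2/3) = 14.5639

14.5639 AU


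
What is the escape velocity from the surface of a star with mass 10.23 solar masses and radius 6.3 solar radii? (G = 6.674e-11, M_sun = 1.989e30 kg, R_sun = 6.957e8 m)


M = 10.23 * 1.989e30 kg = 2.034747e+31 kg; R = 6.3 * 6.957e8 m = 4.38291e+09 m. v_esc = sqrt(2GM/R) = sqrt(2 * 6.674e-11 * 2.034747e+31 / 4.38291e+09) = 787194.4636

787194.4636 m/s


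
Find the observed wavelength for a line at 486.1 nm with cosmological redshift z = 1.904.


lam_obs = lam_emit * (1 + z) = 486.1 * (1 + 1.904) = 1411.6344

1411.6344 nm


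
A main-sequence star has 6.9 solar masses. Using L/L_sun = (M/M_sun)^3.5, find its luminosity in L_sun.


L/L_sun = (M/M_sun)^3.5 = 6.9^3.5 = 862.9225

862.9225 L_sun


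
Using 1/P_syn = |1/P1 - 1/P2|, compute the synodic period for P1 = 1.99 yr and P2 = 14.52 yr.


1/P_syn = |1/P1 - 1/P2| = |1/1.99 - 1/14.52| => P_syn = 2.306

2.306 years


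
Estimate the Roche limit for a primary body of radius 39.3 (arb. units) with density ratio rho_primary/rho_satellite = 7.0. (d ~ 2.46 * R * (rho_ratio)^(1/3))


d_Roche = 2.46 * 39.3 * 7.0^(1/3) = 184.9384

184.9384


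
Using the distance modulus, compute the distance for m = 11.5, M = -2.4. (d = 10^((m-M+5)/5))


d = 10^((m - M + 5)/5) = 10^((11.5 - -2.4 + 5)/5) = 6025.5959

6025.5959 pc


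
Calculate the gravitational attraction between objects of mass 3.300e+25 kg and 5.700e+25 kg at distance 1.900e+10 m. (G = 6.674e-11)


F = G*m1*m2/r^2 = 6.674e-11 * 3.300e+25 * 5.700e+25 / (1.900e+10)^2 = 6.674e-11 * 1.881e+51 / 3.610e+20 = 3.478e+20

3.478e+20 N


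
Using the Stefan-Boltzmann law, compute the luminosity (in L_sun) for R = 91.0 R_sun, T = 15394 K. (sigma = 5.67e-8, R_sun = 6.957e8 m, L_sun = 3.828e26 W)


R = 91.0 * 6.957e8 m = 6.33087e+10 m. L = 4*pi*R^2*sigma*T^4 = 4*pi*(6.33087e+10)^2 * 5.67e-8 * 15394^4 = 1.603709283e+32 W. L/L_sun = 1.603709283e+32 / 3.828e26 = 418941.819

418941.819 L_sun


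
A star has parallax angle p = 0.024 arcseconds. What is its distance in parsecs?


d = 1/p = 1/0.024 = 41.6667

41.6667 pc


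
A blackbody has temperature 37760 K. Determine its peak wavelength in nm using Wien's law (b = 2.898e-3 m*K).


lam_max = b / T = 2.898e-3 / 37760 = 7.675e-08 m = 76.7479 nm

76.7479 nm


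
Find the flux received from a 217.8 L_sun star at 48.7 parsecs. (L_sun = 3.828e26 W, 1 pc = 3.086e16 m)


F = L / (4*pi*d^2) = 8.337e+28 / (4*pi*(1.503e+18)^2) = 2.937e-09

2.937e-09 W/m^2


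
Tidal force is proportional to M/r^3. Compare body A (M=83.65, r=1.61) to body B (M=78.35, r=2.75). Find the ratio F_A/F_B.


Ratio = (M1/r1^3) / (M2/r2^3) = (83.65/1.61^3) / (78.35/2.75^3) = 5.3204

5.3204


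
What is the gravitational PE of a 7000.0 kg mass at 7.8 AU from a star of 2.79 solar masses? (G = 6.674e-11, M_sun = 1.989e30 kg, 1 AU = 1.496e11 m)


M = 2.79 * 1.989e30 kg = 5.54931e+30 kg; r = 7.8 AU * 1.496e11 m/AU = 1.16688e+12 m. U = -GM*m/r = -(6.674e-11 * 5.54931e+30 * 7000.0) / 1.16688e+12 = -2.222e+12

-2.222e+12 J


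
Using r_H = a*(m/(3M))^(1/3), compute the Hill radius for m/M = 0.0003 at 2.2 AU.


r_H = a * (m/3M)^(1/3) = 2.2 * (0.0003/3)^(1/3) = 0.1021

0.1021 AU


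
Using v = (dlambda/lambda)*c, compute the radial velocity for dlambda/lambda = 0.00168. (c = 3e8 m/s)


v = (dlambda/lambda) * c = 0.00168 * 3e8 = 504000.0

504000.0 m/s


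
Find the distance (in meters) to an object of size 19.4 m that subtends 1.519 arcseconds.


D = size / theta_rad, theta_rad = 1.519 * pi/(180*3600) = 7.364e-06, D = 2.634e+06

2.634e+06 m


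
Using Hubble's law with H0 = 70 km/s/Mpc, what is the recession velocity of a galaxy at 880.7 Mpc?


v = H0 * d = 70 * 880.7 = 61649.0

61649.0 km/s


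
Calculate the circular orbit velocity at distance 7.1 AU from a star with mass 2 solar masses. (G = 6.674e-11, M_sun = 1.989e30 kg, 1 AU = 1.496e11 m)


v = sqrt(GM/r) = sqrt(6.674e-11 * 3.978e+30 / 1.062e+12) = 15809.9508

15809.9508 m/s


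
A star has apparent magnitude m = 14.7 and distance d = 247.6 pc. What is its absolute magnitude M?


M = m - 5*log10(d) + 5 = 14.7 - 5*log10(247.6) + 5 = 7.7312

7.7312


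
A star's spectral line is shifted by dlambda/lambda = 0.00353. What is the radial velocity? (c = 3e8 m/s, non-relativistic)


v = (dlambda/lambda) * c = 0.00353 * 3e8 = 1.059e+06

1.059e+06 m/s


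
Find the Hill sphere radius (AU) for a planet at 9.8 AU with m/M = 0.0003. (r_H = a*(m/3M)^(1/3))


r_H = a * (m/3M)^(1/3) = 9.8 * (0.0003/3)^(1/3) = 0.4549

0.4549 AU


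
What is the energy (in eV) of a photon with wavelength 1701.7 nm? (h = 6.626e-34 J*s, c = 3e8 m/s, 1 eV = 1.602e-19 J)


E = hc/lambda = 6.626e-34 * 3e8 / 1.702e-06 = 1.168e-19 J = 0.7292 eV

0.7292 eV


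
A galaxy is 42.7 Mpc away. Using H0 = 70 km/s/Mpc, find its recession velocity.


v = H0 * d = 70 * 42.7 = 2989.0

2989.0 km/s


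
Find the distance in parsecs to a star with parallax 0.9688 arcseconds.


d = 1/p = 1/0.9688 = 1.0322

1.0322 pc


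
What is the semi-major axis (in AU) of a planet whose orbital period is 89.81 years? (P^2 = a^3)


a = P^(2/3) = 89.81^(2/3) = 20.0547

20.0547 AU


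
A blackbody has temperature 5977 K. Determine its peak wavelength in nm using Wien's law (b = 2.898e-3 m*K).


lam_max = b / T = 2.898e-3 / 5977 = 4.849e-07 m = 484.8586 nm

484.8586 nm


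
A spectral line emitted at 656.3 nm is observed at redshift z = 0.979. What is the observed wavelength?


lam_obs = lam_emit * (1 + z) = 656.3 * (1 + 0.979) = 1298.8177

1298.8177 nm


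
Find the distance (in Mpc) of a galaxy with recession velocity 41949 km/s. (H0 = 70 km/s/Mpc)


d = v / H0 = 41949 / 70 = 599.2714

599.2714 Mpc


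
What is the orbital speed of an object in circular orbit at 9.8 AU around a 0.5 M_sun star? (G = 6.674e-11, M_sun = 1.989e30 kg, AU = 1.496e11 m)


v = sqrt(GM/r) = sqrt(6.674e-11 * 9.945e+29 / 1.466e+12) = 6728.4753

6728.4753 m/s


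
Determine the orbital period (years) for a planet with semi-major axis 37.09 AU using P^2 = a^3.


P = a^(3/2) = 37.09^1.5 = 225.8839

225.8839 years


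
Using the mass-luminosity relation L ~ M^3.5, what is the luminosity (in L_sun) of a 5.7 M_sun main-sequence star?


L/L_sun = (M/M_sun)^3.5 = 5.7^3.5 = 442.1422

442.1422 L_sun


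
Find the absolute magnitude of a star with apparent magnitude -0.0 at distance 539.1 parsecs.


M = m - 5*log10(d) + 5 = -0.0 - 5*log10(539.1) + 5 = -8.6583

-8.6583


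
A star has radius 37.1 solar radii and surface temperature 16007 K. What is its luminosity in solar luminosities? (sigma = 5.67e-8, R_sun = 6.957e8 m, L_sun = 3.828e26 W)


R = 37.1 * 6.957e8 m = 2.581047e+10 m. L = 4*pi*R^2*sigma*T^4 = 4*pi*(2.581047e+10)^2 * 5.67e-8 * 16007^4 = 3.116194298e+31 W. L/L_sun = 3.116194298e+31 / 3.828e26 = 81405.2847

81405.2847 L_sun


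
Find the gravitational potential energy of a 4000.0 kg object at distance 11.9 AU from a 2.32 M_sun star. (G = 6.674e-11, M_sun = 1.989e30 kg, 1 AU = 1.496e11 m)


M = 2.32 * 1.989e30 kg = 4.61448e+30 kg; r = 11.9 AU * 1.496e11 m/AU = 1.78024e+12 m. U = -GM*m/r = -(6.674e-11 * 4.61448e+30 * 4000.0) / 1.78024e+12 = -6.920e+11

-6.920e+11 J


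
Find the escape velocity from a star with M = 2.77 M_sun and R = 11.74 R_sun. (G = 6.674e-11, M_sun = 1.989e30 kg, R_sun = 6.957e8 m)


M = 2.77 * 1.989e30 kg = 5.50953e+30 kg; R = 11.74 * 6.957e8 m = 8.167518e+09 m. v_esc = sqrt(2GM/R) = sqrt(2 * 6.674e-11 * 5.50953e+30 / 8.167518e+09) = 300068.4431

300068.4431 m/s


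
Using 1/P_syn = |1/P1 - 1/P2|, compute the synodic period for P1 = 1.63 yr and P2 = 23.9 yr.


1/P_syn = |1/P1 - 1/P2| = |1/1.63 - 1/23.9| => P_syn = 1.7493

1.7493 years


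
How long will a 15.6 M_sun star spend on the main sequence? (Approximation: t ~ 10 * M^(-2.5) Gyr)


t = 10 * M^(-2.5) = 10 * 15.6^(-2.5) = 0.0104

0.0104 Gyr
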